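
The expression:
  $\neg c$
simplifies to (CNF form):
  $\neg c$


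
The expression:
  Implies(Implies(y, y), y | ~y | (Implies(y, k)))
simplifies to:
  True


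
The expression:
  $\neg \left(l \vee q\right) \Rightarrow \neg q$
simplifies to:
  $\text{True}$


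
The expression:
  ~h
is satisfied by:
  {h: False}


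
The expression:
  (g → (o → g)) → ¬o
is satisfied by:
  {o: False}


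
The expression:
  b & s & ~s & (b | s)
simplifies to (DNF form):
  False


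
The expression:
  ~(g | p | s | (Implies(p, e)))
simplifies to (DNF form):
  False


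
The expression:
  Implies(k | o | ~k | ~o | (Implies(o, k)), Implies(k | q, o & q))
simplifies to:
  (o & q) | (~k & ~q)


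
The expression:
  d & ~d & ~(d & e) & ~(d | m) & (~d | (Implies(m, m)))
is never true.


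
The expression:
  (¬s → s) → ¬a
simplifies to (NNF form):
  ¬a ∨ ¬s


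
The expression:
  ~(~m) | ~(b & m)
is always true.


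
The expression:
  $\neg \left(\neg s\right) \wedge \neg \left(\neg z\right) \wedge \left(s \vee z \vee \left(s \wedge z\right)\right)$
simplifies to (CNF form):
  $s \wedge z$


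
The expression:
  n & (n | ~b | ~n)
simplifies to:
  n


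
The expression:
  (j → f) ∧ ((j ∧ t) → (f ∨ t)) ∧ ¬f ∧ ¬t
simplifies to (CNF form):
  ¬f ∧ ¬j ∧ ¬t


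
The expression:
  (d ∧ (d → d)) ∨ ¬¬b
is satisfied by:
  {b: True, d: True}
  {b: True, d: False}
  {d: True, b: False}


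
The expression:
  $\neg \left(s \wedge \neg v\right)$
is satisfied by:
  {v: True, s: False}
  {s: False, v: False}
  {s: True, v: True}


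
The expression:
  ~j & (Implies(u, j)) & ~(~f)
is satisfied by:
  {f: True, u: False, j: False}


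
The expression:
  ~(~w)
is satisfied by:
  {w: True}


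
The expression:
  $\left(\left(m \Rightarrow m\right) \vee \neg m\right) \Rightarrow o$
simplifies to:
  $o$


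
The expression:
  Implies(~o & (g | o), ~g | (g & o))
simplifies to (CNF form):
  o | ~g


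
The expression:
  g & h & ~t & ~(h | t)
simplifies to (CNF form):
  False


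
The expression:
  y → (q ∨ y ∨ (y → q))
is always true.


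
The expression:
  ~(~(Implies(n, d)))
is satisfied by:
  {d: True, n: False}
  {n: False, d: False}
  {n: True, d: True}


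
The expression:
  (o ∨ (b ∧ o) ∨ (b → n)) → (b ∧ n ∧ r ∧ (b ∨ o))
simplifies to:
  b ∧ (n ∨ ¬o) ∧ (r ∨ ¬n)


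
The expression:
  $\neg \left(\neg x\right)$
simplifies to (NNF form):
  $x$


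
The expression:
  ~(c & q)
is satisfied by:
  {c: False, q: False}
  {q: True, c: False}
  {c: True, q: False}


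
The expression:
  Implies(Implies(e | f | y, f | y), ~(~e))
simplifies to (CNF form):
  e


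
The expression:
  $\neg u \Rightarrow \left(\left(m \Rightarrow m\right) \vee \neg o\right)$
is always true.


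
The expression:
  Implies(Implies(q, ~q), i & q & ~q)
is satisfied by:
  {q: True}


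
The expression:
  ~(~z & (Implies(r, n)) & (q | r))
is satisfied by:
  {z: True, n: False, q: False, r: False}
  {r: True, z: True, n: False, q: False}
  {z: True, q: True, n: False, r: False}
  {r: True, z: True, q: True, n: False}
  {z: True, n: True, q: False, r: False}
  {z: True, r: True, n: True, q: False}
  {z: True, q: True, n: True, r: False}
  {r: True, z: True, q: True, n: True}
  {r: False, n: False, q: False, z: False}
  {r: True, n: False, q: False, z: False}
  {r: True, q: True, n: False, z: False}
  {n: True, r: False, q: False, z: False}


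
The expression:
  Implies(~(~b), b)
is always true.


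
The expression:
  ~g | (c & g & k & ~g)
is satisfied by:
  {g: False}


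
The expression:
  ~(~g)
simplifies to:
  g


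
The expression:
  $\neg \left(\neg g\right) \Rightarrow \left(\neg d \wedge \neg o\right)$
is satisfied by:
  {o: False, g: False, d: False}
  {d: True, o: False, g: False}
  {o: True, d: False, g: False}
  {d: True, o: True, g: False}
  {g: True, d: False, o: False}


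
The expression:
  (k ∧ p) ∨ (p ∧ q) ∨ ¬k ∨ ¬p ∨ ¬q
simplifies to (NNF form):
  True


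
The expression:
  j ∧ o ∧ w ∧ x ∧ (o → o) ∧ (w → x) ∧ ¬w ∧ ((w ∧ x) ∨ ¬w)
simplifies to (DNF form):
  False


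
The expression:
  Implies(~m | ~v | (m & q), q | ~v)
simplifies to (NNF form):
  m | q | ~v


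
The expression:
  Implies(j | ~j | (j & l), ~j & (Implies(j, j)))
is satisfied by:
  {j: False}


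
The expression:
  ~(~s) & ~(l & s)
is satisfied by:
  {s: True, l: False}


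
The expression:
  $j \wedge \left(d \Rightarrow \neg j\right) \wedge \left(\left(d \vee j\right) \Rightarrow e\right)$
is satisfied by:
  {j: True, e: True, d: False}


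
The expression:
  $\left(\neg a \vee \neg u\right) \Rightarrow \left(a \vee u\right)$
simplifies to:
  $a \vee u$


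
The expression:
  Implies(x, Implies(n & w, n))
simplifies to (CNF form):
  True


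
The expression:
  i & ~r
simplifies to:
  i & ~r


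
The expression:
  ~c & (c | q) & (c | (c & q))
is never true.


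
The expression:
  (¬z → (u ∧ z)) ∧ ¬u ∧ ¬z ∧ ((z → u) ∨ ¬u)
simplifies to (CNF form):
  False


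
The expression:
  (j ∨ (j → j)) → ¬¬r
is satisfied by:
  {r: True}


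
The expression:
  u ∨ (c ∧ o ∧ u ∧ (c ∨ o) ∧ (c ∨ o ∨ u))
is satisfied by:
  {u: True}


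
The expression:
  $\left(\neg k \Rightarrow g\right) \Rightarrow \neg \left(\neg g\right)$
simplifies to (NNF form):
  $g \vee \neg k$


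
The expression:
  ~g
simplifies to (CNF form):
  ~g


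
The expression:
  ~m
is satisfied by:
  {m: False}


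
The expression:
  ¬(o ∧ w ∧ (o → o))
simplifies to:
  ¬o ∨ ¬w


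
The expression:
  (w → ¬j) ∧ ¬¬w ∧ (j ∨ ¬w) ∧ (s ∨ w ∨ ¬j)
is never true.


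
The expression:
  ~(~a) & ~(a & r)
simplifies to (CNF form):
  a & ~r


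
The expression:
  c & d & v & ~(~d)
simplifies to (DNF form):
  c & d & v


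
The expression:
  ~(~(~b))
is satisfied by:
  {b: False}


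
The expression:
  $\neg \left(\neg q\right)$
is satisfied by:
  {q: True}


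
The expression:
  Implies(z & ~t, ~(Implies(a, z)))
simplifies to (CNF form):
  t | ~z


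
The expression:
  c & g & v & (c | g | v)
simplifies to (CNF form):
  c & g & v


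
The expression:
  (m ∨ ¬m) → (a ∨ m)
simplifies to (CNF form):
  a ∨ m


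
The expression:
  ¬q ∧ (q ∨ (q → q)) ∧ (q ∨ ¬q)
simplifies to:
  ¬q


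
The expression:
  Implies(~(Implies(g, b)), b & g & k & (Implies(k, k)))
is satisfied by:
  {b: True, g: False}
  {g: False, b: False}
  {g: True, b: True}


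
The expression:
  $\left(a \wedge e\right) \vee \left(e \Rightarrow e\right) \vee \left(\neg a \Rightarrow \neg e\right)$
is always true.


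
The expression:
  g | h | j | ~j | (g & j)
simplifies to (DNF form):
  True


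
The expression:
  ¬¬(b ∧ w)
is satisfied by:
  {w: True, b: True}


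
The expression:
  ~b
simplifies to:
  ~b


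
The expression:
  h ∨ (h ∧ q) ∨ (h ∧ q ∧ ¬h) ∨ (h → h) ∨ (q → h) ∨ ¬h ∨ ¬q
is always true.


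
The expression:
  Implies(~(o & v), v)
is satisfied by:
  {v: True}


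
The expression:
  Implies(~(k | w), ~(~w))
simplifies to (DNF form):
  k | w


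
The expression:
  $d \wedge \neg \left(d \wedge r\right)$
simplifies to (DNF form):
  $d \wedge \neg r$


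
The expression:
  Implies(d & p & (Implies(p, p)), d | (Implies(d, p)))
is always true.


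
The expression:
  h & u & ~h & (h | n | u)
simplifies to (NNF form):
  False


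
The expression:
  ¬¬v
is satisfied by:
  {v: True}


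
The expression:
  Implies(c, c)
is always true.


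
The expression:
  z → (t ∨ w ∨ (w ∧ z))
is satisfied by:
  {t: True, w: True, z: False}
  {t: True, w: False, z: False}
  {w: True, t: False, z: False}
  {t: False, w: False, z: False}
  {t: True, z: True, w: True}
  {t: True, z: True, w: False}
  {z: True, w: True, t: False}


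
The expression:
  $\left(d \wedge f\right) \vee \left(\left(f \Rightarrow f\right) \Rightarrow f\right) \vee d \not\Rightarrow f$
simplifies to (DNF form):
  $d \vee f$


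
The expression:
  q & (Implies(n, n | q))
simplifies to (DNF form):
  q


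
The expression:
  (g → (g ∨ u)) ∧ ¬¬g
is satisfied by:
  {g: True}


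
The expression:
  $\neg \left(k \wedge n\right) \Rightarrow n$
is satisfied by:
  {n: True}


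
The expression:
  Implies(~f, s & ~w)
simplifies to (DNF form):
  f | (s & ~w)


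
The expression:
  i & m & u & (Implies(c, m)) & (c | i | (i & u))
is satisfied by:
  {m: True, u: True, i: True}


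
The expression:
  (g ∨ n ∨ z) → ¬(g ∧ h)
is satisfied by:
  {h: False, g: False}
  {g: True, h: False}
  {h: True, g: False}


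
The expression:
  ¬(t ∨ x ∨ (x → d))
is never true.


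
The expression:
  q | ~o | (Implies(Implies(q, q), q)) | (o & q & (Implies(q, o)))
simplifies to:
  q | ~o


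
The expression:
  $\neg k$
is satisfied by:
  {k: False}


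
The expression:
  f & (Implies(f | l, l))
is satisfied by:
  {f: True, l: True}


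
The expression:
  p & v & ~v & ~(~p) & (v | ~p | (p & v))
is never true.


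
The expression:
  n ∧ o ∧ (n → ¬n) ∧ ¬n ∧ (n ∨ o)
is never true.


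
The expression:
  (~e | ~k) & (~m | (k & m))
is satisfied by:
  {k: False, m: False, e: False}
  {e: True, k: False, m: False}
  {k: True, e: False, m: False}
  {m: True, k: True, e: False}


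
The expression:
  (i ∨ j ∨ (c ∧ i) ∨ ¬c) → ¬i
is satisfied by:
  {i: False}


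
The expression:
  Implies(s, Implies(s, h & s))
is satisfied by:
  {h: True, s: False}
  {s: False, h: False}
  {s: True, h: True}


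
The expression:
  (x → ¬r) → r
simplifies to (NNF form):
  r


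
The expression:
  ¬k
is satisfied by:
  {k: False}


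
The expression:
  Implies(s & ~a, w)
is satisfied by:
  {a: True, w: True, s: False}
  {a: True, s: False, w: False}
  {w: True, s: False, a: False}
  {w: False, s: False, a: False}
  {a: True, w: True, s: True}
  {a: True, s: True, w: False}
  {w: True, s: True, a: False}


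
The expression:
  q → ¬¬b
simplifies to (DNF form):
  b ∨ ¬q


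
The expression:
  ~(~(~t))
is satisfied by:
  {t: False}


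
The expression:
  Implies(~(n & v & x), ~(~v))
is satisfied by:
  {v: True}


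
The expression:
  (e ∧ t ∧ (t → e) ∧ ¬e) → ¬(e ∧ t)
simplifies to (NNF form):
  True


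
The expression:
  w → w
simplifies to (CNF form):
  True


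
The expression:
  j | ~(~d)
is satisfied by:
  {d: True, j: True}
  {d: True, j: False}
  {j: True, d: False}


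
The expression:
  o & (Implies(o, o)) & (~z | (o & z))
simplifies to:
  o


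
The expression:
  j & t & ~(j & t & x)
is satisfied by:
  {t: True, j: True, x: False}


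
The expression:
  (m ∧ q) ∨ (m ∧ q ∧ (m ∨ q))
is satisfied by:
  {m: True, q: True}


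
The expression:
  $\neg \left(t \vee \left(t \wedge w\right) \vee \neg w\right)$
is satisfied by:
  {w: True, t: False}


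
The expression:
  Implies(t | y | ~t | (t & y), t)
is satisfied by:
  {t: True}


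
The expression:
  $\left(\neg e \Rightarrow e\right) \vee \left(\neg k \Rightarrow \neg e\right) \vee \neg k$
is always true.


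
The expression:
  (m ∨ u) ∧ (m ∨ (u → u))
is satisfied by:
  {m: True, u: True}
  {m: True, u: False}
  {u: True, m: False}


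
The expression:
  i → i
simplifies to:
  True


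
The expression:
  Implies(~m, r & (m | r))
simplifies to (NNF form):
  m | r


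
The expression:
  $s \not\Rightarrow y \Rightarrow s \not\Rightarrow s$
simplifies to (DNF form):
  $y \vee \neg s$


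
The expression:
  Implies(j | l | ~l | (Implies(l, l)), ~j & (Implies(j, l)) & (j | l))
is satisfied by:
  {l: True, j: False}


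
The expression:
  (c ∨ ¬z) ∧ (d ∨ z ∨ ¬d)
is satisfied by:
  {c: True, z: False}
  {z: False, c: False}
  {z: True, c: True}


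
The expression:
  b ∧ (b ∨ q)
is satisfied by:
  {b: True}


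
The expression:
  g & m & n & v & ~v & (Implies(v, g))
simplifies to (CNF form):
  False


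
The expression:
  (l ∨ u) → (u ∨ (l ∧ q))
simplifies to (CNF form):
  q ∨ u ∨ ¬l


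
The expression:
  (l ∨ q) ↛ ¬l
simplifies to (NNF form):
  l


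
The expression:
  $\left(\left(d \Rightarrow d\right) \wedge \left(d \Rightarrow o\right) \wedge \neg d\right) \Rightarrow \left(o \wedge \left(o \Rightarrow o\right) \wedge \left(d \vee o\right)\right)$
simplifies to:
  $d \vee o$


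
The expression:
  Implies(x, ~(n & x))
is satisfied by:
  {x: False, n: False}
  {n: True, x: False}
  {x: True, n: False}


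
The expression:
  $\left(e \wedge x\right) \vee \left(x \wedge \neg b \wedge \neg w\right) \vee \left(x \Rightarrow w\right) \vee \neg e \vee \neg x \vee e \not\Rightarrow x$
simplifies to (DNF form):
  $\text{True}$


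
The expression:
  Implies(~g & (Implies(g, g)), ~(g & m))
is always true.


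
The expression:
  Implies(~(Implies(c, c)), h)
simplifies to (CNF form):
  True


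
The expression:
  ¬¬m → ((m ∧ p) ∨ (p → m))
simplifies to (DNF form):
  True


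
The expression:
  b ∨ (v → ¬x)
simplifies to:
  b ∨ ¬v ∨ ¬x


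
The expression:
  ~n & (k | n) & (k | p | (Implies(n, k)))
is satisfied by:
  {k: True, n: False}


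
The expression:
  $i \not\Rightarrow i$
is never true.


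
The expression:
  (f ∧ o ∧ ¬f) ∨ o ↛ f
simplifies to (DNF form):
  o ∧ ¬f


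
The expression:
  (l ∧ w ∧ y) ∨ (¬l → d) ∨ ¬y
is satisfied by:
  {d: True, l: True, y: False}
  {d: True, l: False, y: False}
  {l: True, d: False, y: False}
  {d: False, l: False, y: False}
  {y: True, d: True, l: True}
  {y: True, d: True, l: False}
  {y: True, l: True, d: False}


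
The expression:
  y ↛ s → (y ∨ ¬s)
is always true.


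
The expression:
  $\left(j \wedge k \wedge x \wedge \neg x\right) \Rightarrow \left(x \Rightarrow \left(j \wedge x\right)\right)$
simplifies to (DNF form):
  $\text{True}$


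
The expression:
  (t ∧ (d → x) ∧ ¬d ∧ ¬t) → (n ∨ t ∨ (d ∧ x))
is always true.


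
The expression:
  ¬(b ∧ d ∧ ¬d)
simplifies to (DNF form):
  True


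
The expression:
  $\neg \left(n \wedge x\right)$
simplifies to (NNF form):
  $\neg n \vee \neg x$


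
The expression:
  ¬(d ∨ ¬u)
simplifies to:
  u ∧ ¬d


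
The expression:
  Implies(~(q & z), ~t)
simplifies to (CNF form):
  (q | ~t) & (z | ~t)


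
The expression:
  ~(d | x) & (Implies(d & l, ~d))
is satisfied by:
  {x: False, d: False}


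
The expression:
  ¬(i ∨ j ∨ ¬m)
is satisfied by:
  {m: True, i: False, j: False}


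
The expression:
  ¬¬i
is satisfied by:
  {i: True}


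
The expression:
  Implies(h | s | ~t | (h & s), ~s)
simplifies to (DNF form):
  ~s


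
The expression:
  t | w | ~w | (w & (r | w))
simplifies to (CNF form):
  True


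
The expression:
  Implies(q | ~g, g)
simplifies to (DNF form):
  g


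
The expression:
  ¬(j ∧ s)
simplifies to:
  ¬j ∨ ¬s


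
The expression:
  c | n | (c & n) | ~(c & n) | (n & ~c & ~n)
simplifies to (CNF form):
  True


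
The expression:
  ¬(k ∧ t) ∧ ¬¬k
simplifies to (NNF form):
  k ∧ ¬t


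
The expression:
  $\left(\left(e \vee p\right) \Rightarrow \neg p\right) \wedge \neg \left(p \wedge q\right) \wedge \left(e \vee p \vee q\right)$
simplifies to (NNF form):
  $\neg p \wedge \left(e \vee q\right)$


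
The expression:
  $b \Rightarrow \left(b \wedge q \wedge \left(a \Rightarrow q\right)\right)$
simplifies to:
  $q \vee \neg b$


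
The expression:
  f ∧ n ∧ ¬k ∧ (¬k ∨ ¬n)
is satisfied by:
  {f: True, n: True, k: False}


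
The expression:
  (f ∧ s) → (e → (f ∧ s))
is always true.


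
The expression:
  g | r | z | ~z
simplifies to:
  True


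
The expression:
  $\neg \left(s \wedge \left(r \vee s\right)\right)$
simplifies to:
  $\neg s$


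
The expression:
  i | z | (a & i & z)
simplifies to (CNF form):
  i | z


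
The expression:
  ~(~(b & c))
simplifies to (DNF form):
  b & c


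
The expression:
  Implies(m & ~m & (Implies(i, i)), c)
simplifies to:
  True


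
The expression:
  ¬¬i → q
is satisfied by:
  {q: True, i: False}
  {i: False, q: False}
  {i: True, q: True}


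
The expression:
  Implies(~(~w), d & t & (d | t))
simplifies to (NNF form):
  ~w | (d & t)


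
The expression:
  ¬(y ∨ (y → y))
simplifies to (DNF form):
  False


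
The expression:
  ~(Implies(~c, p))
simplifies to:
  ~c & ~p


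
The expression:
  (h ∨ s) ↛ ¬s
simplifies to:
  s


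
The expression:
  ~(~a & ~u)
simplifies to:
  a | u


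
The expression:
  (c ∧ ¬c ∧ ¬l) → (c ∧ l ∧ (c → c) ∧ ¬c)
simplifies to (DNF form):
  True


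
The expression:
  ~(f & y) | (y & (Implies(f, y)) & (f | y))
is always true.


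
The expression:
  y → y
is always true.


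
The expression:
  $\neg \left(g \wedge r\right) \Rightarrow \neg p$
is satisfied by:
  {r: True, g: True, p: False}
  {r: True, g: False, p: False}
  {g: True, r: False, p: False}
  {r: False, g: False, p: False}
  {r: True, p: True, g: True}


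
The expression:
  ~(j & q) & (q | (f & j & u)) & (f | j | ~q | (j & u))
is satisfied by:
  {q: True, u: True, f: True, j: False}
  {q: True, f: True, u: False, j: False}
  {j: True, u: True, f: True, q: False}


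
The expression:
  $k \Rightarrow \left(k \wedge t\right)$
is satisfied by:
  {t: True, k: False}
  {k: False, t: False}
  {k: True, t: True}


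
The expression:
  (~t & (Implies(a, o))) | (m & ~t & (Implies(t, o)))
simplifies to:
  ~t & (m | o | ~a)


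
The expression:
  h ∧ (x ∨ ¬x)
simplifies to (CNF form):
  h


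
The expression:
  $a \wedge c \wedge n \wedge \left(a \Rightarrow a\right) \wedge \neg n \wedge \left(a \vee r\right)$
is never true.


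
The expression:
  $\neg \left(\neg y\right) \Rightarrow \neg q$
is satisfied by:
  {q: False, y: False}
  {y: True, q: False}
  {q: True, y: False}


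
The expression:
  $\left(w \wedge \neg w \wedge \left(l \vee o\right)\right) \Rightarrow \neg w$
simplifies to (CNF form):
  $\text{True}$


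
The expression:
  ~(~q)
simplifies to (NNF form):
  q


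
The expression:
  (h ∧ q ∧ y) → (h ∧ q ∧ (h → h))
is always true.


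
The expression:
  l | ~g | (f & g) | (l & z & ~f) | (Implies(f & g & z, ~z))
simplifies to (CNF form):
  True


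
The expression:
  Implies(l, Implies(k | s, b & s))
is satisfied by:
  {b: True, k: False, l: False, s: False}
  {b: False, k: False, l: False, s: False}
  {s: True, b: True, k: False, l: False}
  {s: True, b: False, k: False, l: False}
  {b: True, k: True, s: False, l: False}
  {k: True, s: False, l: False, b: False}
  {s: True, b: True, k: True, l: False}
  {s: True, k: True, b: False, l: False}
  {b: True, l: True, s: False, k: False}
  {l: True, s: False, k: False, b: False}
  {b: True, s: True, l: True, k: False}
  {b: True, s: True, l: True, k: True}


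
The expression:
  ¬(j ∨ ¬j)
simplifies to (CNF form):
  False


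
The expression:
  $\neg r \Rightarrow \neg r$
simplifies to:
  $\text{True}$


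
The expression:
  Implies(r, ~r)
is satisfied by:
  {r: False}


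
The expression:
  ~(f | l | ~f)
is never true.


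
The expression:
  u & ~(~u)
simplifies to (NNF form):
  u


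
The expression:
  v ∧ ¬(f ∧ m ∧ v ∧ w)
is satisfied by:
  {v: True, w: False, m: False, f: False}
  {f: True, v: True, w: False, m: False}
  {m: True, v: True, w: False, f: False}
  {f: True, m: True, v: True, w: False}
  {w: True, v: True, f: False, m: False}
  {f: True, w: True, v: True, m: False}
  {m: True, w: True, v: True, f: False}


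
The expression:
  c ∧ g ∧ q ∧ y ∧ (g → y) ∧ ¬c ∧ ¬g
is never true.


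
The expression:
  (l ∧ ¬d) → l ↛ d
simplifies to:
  True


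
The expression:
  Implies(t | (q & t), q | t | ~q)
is always true.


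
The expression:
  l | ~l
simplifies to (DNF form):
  True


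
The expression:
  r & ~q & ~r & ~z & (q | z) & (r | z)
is never true.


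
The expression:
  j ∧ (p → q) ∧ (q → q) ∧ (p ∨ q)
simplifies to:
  j ∧ q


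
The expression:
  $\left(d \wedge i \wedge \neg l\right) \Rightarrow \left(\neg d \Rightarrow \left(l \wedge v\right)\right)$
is always true.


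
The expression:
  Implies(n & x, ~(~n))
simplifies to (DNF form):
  True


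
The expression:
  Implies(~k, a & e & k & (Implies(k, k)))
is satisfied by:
  {k: True}


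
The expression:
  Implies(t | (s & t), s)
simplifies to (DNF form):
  s | ~t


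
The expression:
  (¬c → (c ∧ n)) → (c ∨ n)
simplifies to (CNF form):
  True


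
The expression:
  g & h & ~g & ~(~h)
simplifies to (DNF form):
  False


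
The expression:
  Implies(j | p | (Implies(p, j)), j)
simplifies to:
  j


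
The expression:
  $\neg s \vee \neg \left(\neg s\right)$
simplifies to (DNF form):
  $\text{True}$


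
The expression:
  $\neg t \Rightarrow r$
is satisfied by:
  {r: True, t: True}
  {r: True, t: False}
  {t: True, r: False}


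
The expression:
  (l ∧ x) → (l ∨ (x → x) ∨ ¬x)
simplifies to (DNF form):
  True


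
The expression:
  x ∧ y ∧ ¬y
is never true.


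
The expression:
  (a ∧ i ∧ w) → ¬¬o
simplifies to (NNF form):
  o ∨ ¬a ∨ ¬i ∨ ¬w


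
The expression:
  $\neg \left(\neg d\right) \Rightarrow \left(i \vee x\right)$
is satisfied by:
  {i: True, x: True, d: False}
  {i: True, d: False, x: False}
  {x: True, d: False, i: False}
  {x: False, d: False, i: False}
  {i: True, x: True, d: True}
  {i: True, d: True, x: False}
  {x: True, d: True, i: False}


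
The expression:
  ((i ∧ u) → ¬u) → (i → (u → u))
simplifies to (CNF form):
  True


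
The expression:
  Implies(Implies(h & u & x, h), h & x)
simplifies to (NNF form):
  h & x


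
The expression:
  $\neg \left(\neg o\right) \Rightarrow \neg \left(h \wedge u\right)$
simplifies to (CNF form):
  $\neg h \vee \neg o \vee \neg u$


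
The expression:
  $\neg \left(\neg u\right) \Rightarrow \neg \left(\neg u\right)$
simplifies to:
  $\text{True}$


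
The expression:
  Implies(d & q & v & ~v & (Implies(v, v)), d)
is always true.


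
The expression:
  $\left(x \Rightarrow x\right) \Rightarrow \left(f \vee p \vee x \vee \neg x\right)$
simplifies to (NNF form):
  $\text{True}$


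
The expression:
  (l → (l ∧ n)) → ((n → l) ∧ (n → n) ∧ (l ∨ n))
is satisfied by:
  {l: True}


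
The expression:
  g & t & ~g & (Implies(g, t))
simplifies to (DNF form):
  False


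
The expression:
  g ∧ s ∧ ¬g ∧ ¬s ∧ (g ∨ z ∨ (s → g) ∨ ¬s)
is never true.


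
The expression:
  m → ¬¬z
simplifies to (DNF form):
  z ∨ ¬m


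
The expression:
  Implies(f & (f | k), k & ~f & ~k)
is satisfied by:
  {f: False}


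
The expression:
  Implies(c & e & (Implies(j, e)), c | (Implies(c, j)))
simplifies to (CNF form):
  True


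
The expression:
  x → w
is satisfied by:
  {w: True, x: False}
  {x: False, w: False}
  {x: True, w: True}


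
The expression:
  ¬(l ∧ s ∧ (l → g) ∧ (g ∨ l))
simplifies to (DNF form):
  ¬g ∨ ¬l ∨ ¬s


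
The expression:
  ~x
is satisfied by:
  {x: False}


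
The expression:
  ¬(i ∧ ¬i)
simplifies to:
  True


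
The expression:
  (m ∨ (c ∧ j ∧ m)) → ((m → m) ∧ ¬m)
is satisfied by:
  {m: False}


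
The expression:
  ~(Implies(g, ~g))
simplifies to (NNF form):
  g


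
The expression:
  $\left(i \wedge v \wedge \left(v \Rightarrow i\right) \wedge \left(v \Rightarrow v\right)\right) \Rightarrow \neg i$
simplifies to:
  $\neg i \vee \neg v$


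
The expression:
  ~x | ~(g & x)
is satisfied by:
  {g: False, x: False}
  {x: True, g: False}
  {g: True, x: False}


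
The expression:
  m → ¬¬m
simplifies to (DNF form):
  True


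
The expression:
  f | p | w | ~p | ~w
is always true.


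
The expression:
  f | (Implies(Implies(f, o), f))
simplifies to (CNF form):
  f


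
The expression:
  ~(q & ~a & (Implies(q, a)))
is always true.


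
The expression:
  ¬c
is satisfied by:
  {c: False}


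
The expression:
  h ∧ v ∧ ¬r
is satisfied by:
  {h: True, v: True, r: False}


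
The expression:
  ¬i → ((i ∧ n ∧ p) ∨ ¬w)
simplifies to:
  i ∨ ¬w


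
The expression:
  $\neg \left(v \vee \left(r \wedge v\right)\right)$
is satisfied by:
  {v: False}


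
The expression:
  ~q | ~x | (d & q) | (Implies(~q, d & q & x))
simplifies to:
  True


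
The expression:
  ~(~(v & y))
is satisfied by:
  {y: True, v: True}


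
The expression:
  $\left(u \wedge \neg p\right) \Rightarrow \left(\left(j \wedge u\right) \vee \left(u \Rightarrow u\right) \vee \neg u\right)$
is always true.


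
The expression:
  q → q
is always true.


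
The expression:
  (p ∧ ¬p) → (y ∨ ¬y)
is always true.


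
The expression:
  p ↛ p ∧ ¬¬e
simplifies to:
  False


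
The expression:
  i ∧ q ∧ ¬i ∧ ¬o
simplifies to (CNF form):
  False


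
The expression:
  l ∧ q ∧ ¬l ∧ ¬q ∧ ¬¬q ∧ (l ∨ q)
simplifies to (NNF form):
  False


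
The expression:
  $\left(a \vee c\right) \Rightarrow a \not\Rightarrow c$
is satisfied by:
  {c: False}


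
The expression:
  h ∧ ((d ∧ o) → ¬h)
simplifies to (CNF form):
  h ∧ (¬d ∨ ¬o)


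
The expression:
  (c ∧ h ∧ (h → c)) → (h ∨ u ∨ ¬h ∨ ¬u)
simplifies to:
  True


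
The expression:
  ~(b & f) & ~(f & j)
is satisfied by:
  {j: False, f: False, b: False}
  {b: True, j: False, f: False}
  {j: True, b: False, f: False}
  {b: True, j: True, f: False}
  {f: True, b: False, j: False}


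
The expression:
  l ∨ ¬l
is always true.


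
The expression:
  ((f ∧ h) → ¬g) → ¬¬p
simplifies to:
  p ∨ (f ∧ g ∧ h)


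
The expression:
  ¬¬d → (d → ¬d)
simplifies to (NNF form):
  ¬d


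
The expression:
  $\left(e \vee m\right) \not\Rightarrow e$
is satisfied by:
  {m: True, e: False}


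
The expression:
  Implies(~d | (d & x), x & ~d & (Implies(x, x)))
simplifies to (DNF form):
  (d & ~x) | (x & ~d)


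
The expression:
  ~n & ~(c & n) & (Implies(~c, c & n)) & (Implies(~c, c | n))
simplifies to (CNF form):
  c & ~n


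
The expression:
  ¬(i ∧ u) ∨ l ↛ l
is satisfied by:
  {u: False, i: False}
  {i: True, u: False}
  {u: True, i: False}


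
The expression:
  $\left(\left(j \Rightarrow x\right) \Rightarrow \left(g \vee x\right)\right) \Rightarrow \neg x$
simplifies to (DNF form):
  $\neg x$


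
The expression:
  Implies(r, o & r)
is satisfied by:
  {o: True, r: False}
  {r: False, o: False}
  {r: True, o: True}


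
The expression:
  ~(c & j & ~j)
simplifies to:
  True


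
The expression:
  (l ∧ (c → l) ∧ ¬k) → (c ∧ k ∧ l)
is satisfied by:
  {k: True, l: False}
  {l: False, k: False}
  {l: True, k: True}


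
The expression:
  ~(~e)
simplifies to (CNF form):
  e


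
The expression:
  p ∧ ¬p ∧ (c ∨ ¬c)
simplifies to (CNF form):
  False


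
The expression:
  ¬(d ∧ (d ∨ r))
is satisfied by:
  {d: False}


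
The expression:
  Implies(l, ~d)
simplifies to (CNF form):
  ~d | ~l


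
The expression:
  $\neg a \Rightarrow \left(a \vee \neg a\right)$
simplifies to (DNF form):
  $\text{True}$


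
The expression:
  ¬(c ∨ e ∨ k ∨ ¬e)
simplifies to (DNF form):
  False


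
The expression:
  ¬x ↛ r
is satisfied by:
  {r: True, x: False}
  {x: False, r: False}
  {x: True, r: True}


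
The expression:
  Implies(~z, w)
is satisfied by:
  {z: True, w: True}
  {z: True, w: False}
  {w: True, z: False}


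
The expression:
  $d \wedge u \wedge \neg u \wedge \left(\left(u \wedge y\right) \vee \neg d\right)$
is never true.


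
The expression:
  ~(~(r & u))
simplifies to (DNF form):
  r & u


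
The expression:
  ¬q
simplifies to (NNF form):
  ¬q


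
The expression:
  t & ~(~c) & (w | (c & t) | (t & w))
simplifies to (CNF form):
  c & t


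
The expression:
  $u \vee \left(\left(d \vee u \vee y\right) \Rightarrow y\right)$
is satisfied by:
  {y: True, u: True, d: False}
  {y: True, u: False, d: False}
  {u: True, y: False, d: False}
  {y: False, u: False, d: False}
  {y: True, d: True, u: True}
  {y: True, d: True, u: False}
  {d: True, u: True, y: False}


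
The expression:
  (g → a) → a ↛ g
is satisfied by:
  {g: True, a: False}
  {a: True, g: False}


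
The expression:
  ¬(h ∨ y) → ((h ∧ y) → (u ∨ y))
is always true.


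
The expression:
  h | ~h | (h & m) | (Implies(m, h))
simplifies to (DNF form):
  True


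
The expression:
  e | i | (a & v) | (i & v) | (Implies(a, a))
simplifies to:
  True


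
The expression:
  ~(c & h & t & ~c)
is always true.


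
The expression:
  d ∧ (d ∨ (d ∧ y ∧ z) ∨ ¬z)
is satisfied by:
  {d: True}


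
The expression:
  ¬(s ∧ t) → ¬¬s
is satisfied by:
  {s: True}


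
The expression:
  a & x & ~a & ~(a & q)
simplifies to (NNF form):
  False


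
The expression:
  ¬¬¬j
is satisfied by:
  {j: False}


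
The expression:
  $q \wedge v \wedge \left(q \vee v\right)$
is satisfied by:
  {q: True, v: True}


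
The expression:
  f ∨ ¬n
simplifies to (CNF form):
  f ∨ ¬n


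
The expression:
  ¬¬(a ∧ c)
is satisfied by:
  {a: True, c: True}


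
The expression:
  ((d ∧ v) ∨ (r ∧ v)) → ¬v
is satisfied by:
  {d: False, v: False, r: False}
  {r: True, d: False, v: False}
  {d: True, r: False, v: False}
  {r: True, d: True, v: False}
  {v: True, r: False, d: False}


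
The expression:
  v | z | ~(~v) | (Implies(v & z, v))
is always true.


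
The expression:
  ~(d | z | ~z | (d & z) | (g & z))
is never true.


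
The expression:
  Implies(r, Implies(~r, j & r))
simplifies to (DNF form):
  True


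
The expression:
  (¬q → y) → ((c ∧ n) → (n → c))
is always true.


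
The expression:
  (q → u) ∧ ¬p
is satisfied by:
  {u: True, p: False, q: False}
  {p: False, q: False, u: False}
  {q: True, u: True, p: False}


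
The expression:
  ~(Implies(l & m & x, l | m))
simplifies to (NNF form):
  False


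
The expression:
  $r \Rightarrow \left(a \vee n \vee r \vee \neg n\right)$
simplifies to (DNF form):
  $\text{True}$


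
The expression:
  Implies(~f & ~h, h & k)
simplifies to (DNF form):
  f | h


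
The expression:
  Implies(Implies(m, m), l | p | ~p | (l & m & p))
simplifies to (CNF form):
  True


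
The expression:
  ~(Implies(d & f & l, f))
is never true.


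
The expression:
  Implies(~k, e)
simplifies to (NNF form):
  e | k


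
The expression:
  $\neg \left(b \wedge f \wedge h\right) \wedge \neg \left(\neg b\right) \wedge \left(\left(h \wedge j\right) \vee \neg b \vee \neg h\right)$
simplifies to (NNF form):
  $b \wedge \left(j \vee \neg h\right) \wedge \left(\neg f \vee \neg h\right)$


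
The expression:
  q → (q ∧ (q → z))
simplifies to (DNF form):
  z ∨ ¬q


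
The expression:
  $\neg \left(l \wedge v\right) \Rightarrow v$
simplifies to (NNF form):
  $v$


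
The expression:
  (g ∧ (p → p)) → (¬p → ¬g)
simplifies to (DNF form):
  p ∨ ¬g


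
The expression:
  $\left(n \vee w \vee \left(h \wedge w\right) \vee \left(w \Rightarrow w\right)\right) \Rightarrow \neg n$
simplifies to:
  $\neg n$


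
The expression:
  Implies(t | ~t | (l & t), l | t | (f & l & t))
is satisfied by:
  {t: True, l: True}
  {t: True, l: False}
  {l: True, t: False}


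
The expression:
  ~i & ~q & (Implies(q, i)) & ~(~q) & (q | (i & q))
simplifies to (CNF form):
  False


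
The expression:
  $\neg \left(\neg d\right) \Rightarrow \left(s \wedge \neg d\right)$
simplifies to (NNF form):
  $\neg d$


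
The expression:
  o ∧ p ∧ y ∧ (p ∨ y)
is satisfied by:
  {p: True, o: True, y: True}


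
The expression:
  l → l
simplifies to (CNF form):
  True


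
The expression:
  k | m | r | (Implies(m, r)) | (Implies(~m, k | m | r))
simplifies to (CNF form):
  True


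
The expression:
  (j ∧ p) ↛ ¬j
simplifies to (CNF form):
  j ∧ p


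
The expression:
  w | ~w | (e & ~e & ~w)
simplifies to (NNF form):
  True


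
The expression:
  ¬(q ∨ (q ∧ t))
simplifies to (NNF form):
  ¬q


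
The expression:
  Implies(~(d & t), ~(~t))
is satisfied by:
  {t: True}


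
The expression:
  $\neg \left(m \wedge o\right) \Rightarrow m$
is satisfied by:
  {m: True}


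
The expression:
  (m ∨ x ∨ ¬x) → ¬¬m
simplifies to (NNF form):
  m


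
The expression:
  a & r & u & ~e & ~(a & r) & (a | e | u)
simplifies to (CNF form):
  False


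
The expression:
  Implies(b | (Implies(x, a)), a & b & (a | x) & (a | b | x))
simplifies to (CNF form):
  (a | x) & (a | ~b) & (b | ~a)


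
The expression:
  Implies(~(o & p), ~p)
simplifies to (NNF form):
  o | ~p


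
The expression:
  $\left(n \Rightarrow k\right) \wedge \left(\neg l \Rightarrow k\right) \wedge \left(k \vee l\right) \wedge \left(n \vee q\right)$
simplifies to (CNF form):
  $\left(k \vee l\right) \wedge \left(k \vee \neg n\right) \wedge \left(n \vee q\right)$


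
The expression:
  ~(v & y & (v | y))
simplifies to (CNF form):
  ~v | ~y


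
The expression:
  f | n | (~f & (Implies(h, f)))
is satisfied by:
  {n: True, f: True, h: False}
  {n: True, f: False, h: False}
  {f: True, n: False, h: False}
  {n: False, f: False, h: False}
  {h: True, n: True, f: True}
  {h: True, n: True, f: False}
  {h: True, f: True, n: False}


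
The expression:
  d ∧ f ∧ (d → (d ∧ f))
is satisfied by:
  {d: True, f: True}


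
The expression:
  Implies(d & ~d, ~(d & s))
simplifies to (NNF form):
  True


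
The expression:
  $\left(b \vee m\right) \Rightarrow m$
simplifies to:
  $m \vee \neg b$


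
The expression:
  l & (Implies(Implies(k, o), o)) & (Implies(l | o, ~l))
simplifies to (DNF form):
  False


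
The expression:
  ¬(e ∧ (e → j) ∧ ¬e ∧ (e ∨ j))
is always true.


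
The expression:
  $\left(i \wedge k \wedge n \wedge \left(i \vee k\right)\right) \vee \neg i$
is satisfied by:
  {n: True, k: True, i: False}
  {n: True, k: False, i: False}
  {k: True, n: False, i: False}
  {n: False, k: False, i: False}
  {n: True, i: True, k: True}


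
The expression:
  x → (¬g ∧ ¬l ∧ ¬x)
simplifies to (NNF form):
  ¬x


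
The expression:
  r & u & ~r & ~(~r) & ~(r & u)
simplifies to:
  False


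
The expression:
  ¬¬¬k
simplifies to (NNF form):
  ¬k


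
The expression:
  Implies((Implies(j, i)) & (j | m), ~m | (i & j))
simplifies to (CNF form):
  j | ~m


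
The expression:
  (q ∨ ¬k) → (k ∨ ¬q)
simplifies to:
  k ∨ ¬q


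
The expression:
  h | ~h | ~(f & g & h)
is always true.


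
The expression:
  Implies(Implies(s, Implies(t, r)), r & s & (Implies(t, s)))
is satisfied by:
  {s: True, r: True, t: True}
  {s: True, r: True, t: False}
  {s: True, t: True, r: False}


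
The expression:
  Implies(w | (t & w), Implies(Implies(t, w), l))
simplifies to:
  l | ~w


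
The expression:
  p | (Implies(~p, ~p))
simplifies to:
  True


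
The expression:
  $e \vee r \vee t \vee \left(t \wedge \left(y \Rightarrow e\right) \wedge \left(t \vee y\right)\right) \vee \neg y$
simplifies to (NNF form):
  $e \vee r \vee t \vee \neg y$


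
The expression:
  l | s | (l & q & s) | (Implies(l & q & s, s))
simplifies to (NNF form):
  True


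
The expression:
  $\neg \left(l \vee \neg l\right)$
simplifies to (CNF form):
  $\text{False}$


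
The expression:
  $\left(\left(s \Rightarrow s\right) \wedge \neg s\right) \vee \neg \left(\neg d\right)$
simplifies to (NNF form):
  $d \vee \neg s$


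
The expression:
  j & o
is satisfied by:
  {j: True, o: True}


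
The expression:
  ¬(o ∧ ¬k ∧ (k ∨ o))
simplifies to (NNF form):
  k ∨ ¬o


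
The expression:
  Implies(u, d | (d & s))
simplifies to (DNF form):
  d | ~u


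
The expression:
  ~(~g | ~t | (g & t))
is never true.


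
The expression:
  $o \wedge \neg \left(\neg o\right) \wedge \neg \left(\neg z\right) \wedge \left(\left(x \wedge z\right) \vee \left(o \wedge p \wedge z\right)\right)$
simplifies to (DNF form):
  $\left(o \wedge p \wedge z\right) \vee \left(o \wedge x \wedge z\right)$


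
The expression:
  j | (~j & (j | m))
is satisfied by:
  {m: True, j: True}
  {m: True, j: False}
  {j: True, m: False}


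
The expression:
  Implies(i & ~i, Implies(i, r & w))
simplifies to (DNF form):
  True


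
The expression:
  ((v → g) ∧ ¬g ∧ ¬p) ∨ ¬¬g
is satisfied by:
  {g: True, v: False, p: False}
  {g: True, p: True, v: False}
  {g: True, v: True, p: False}
  {g: True, p: True, v: True}
  {p: False, v: False, g: False}


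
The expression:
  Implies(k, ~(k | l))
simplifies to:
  ~k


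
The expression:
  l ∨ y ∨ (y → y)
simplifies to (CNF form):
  True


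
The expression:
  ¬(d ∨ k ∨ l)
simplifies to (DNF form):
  ¬d ∧ ¬k ∧ ¬l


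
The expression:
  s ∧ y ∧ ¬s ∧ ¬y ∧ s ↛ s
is never true.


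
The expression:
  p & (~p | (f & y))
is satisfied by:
  {f: True, p: True, y: True}


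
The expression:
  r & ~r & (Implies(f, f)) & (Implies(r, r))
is never true.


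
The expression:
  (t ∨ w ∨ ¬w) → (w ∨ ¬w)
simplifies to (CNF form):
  True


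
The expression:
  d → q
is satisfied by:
  {q: True, d: False}
  {d: False, q: False}
  {d: True, q: True}


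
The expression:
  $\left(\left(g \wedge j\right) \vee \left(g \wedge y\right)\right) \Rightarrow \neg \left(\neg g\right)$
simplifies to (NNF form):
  $\text{True}$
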